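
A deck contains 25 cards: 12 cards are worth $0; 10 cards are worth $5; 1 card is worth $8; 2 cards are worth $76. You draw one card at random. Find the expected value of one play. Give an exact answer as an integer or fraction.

E[payout] = (12/25)·0 + (10/25)·5 + (1/25)·8 + (2/25)·76 = 42/5

42/5 dollars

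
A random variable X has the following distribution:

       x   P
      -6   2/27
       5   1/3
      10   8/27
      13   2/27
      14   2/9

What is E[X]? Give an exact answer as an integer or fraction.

223/27

E[X] = (2/27)·(-6) + (1/3)·5 + (8/27)·10 + (2/27)·13 + (2/9)·14
     = 223/27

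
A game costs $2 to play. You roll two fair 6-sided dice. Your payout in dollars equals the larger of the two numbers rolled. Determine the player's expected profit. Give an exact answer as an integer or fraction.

Distribution of the larger of the two numbers rolled: 1 w.p. 1/36, 2 w.p. 1/12, 3 w.p. 5/36, 4 w.p. 7/36, 5 w.p. 1/4, 6 w.p. 11/36
E[payout] = (1/36)·1 + (1/12)·2 + (5/36)·3 + (7/36)·4 + (1/4)·5 + (11/36)·6 = 161/36
Expected profit = 161/36 − 2 = 89/36

89/36 dollars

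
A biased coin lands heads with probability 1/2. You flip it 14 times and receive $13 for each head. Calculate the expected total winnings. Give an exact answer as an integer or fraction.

$91

E[#heads] = 14·1/2 = 7 (linearity over flips).
E[winnings] = 13·7 = 91.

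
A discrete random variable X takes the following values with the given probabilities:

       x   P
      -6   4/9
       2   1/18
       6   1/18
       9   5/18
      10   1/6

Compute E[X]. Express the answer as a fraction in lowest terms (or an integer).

E[X] = (4/9)·(-6) + (1/18)·2 + (1/18)·6 + (5/18)·9 + (1/6)·10
     = 35/18

35/18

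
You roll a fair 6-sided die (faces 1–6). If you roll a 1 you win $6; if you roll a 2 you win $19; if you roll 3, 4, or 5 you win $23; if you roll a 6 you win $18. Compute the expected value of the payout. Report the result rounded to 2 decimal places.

$18.67

E[payout] = (1/6)·6 + (1/6)·18 + (1/6)·19 + (1/2)·23 = 56/3
≈ $18.67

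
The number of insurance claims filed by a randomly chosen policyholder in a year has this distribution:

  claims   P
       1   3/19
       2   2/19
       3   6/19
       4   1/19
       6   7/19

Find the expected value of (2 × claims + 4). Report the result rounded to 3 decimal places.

E[2x+4] = (3/19)·6 + (2/19)·8 + (6/19)·10 + (1/19)·12 + (7/19)·16
     = 218/19 ≈ 11.474

11.474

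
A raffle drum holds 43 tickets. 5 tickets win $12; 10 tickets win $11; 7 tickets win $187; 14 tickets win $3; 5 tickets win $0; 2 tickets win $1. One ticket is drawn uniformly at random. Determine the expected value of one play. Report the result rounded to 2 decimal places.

E[payout] = (5/43)·12 + (10/43)·11 + (7/43)·187 + (14/43)·3 + (5/43)·0 + (2/43)·1 = 1523/43
≈ $35.42

$35.42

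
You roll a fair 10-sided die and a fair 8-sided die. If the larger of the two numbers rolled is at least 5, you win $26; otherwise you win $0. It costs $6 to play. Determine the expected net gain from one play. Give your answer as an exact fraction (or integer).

E[payout] = (1/5)·0 + (4/5)·26 = 104/5
Expected profit = 104/5 − 6 = 74/5

74/5 dollars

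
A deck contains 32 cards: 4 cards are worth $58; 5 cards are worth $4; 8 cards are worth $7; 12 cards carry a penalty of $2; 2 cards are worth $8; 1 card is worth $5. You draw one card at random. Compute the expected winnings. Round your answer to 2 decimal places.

$9.53

E[payout] = (4/32)·58 + (5/32)·4 + (8/32)·7 + (12/32)·(-2) + (2/32)·8 + (1/32)·5 = 305/32
≈ $9.53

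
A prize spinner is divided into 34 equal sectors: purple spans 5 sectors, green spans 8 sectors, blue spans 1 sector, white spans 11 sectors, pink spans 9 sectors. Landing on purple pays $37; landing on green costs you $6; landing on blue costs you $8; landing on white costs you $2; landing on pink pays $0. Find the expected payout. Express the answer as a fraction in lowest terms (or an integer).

E[payout] = (5/34)·37 + (8/34)·(-6) + (1/34)·(-8) + (11/34)·(-2) + (9/34)·0 = 107/34

107/34 dollars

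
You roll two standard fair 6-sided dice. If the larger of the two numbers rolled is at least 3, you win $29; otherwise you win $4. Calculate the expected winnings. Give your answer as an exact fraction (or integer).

E[payout] = (1/9)·4 + (8/9)·29 = 236/9

236/9 dollars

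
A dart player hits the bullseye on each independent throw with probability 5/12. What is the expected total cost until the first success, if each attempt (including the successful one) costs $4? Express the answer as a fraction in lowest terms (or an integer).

48/5 dollars

E[#attempts] = 1/p = 12/5; E[cost] = 4·12/5 = 48/5.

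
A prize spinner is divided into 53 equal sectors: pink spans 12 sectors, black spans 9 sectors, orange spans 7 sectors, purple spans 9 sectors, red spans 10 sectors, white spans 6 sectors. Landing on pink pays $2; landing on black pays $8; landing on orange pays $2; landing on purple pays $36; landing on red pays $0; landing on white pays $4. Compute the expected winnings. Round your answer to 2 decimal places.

E[payout] = (12/53)·2 + (9/53)·8 + (7/53)·2 + (9/53)·36 + (10/53)·0 + (6/53)·4 = 458/53
≈ $8.64

$8.64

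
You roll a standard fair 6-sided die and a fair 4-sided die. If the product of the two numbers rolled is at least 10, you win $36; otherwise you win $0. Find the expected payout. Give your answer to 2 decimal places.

$13.50

E[payout] = (5/8)·0 + (3/8)·36 = 27/2
≈ $13.50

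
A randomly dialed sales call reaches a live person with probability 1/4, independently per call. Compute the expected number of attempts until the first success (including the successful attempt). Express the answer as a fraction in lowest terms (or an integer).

4

For a geometric distribution, E[trials] = 1/p = 1/(1/4) = 4.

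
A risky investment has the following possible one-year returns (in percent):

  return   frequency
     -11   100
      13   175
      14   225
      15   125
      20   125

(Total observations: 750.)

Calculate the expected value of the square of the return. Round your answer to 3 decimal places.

218.533

Total = 750, so P(return=-11) = 100/750, etc.
E[X²] = (2/15)·121 + (7/30)·169 + (3/10)·196 + (1/6)·225 + (1/6)·400
     = 3278/15 ≈ 218.533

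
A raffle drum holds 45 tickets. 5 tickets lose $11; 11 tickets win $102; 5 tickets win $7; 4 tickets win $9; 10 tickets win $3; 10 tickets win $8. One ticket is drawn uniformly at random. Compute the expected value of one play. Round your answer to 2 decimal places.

$27.73

E[payout] = (5/45)·(-11) + (11/45)·102 + (5/45)·7 + (4/45)·9 + (10/45)·3 + (10/45)·8 = 416/15
≈ $27.73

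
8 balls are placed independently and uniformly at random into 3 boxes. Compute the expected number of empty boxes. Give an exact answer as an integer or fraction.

Let Xⱼ=1 if box j is empty. P(Xⱼ=1) = ((3-1)/3)^8 = 256/6561.
By linearity, E[#empty] = 3·256/6561 = 256/2187.

256/2187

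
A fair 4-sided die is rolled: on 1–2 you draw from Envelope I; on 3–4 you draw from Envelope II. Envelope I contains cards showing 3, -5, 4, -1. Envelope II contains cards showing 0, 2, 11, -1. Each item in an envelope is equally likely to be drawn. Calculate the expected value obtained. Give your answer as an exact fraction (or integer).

13/8

E[X | Envelope I] = (3 − 5 + 4 − 1)/4 = 1/4
E[X | Envelope II] = (0 + 2 + 11 − 1)/4 = 3
E[X] = (1/2)·1/4 + (1/2)·3 = 13/8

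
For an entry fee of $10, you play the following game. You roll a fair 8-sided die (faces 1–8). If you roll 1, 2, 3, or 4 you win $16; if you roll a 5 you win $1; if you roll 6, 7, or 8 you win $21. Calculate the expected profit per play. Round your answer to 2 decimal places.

$6.00

E[payout] = (1/8)·1 + (1/2)·16 + (3/8)·21 = 16
Expected profit = 16 − 10 = 6 ≈ $6.00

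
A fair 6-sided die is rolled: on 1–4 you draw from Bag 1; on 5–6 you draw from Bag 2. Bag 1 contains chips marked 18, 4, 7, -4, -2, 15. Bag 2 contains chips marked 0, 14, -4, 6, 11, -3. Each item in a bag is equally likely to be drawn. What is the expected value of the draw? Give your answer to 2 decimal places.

E[X | Bag 1] = (18 + 4 + 7 − 4 − 2 + 15)/6 = 19/3
E[X | Bag 2] = (0 + 14 − 4 + 6 + 11 − 3)/6 = 4
E[X] = (2/3)·19/3 + (1/3)·4 = 50/9 ≈ 5.56

5.56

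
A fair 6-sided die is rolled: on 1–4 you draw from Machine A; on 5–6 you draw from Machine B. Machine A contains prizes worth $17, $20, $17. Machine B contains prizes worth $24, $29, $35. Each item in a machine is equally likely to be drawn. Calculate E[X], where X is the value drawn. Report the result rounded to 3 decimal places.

E[X | Machine A] = (17 + 20 + 17)/3 = 18
E[X | Machine B] = (24 + 29 + 35)/3 = 88/3
E[X] = (2/3)·18 + (1/3)·88/3 = 196/9 ≈ 21.778

$21.778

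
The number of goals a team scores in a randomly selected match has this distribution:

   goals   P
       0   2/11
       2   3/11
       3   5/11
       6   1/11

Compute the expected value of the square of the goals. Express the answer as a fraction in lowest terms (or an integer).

E[X²] = (2/11)·0 + (3/11)·4 + (5/11)·9 + (1/11)·36
     = 93/11

93/11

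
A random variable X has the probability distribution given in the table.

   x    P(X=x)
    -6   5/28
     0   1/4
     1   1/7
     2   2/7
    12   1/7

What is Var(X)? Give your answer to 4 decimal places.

26.4439

E[X] = (5/28)·(-6) + (1/4)·0 + (1/7)·1 + (2/7)·2 + (1/7)·12 = 19/14
E[X²] = (5/28)·36 + (1/4)·0 + (1/7)·1 + (2/7)·4 + (1/7)·144 = 198/7
Var(X) = 198/7 − (19/14)² = 5183/196 ≈ 26.4439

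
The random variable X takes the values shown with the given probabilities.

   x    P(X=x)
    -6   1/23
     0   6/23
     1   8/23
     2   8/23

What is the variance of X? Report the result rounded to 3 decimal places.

E[X] = (1/23)·(-6) + (6/23)·0 + (8/23)·1 + (8/23)·2 = 18/23
E[X²] = (1/23)·36 + (6/23)·0 + (8/23)·1 + (8/23)·4 = 76/23
Var(X) = 76/23 − (18/23)² = 1424/529 ≈ 2.692

2.692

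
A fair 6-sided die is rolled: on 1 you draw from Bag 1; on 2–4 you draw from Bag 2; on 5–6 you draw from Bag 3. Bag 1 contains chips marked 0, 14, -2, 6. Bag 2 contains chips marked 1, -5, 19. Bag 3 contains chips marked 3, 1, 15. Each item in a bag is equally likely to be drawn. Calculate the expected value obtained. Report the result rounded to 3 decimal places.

E[X | Bag 1] = (0 + 14 − 2 + 6)/4 = 9/2
E[X | Bag 2] = (1 − 5 + 19)/3 = 5
E[X | Bag 3] = (3 + 1 + 15)/3 = 19/3
E[X] = (1/6)·9/2 + (1/2)·5 + (1/3)·19/3 = 193/36 ≈ 5.361

5.361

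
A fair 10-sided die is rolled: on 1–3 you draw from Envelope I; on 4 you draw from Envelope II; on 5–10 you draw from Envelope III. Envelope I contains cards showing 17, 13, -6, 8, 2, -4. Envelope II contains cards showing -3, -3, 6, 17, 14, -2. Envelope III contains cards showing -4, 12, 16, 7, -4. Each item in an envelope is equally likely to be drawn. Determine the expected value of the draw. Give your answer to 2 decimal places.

5.22

E[X | Envelope I] = (17 + 13 − 6 + 8 + 2 − 4)/6 = 5
E[X | Envelope II] = (-3 − 3 + 6 + 17 + 14 − 2)/6 = 29/6
E[X | Envelope III] = (-4 + 12 + 16 + 7 − 4)/5 = 27/5
E[X] = (3/10)·5 + (1/10)·29/6 + (3/5)·27/5 = 1567/300 ≈ 5.22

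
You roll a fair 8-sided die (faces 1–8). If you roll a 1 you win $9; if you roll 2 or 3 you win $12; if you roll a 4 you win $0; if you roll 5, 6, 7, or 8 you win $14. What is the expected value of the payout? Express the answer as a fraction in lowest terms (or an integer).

89/8 dollars

E[payout] = (1/8)·0 + (1/8)·9 + (1/4)·12 + (1/2)·14 = 89/8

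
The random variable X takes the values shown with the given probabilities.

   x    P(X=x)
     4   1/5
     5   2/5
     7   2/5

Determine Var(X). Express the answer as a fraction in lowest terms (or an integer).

E[X] = (1/5)·4 + (2/5)·5 + (2/5)·7 = 28/5
E[X²] = (1/5)·16 + (2/5)·25 + (2/5)·49 = 164/5
Var(X) = 164/5 − (28/5)² = 36/25

36/25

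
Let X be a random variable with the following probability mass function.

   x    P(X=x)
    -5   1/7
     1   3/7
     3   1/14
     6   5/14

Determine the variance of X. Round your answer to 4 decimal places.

13.2092

E[X] = (1/7)·(-5) + (3/7)·1 + (1/14)·3 + (5/14)·6 = 29/14
E[X²] = (1/7)·25 + (3/7)·1 + (1/14)·9 + (5/14)·36 = 35/2
Var(X) = 35/2 − (29/14)² = 2589/196 ≈ 13.2092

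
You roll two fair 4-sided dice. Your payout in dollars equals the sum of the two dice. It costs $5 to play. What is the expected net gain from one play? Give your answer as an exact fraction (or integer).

Distribution of the sum of the two dice: 2 w.p. 1/16, 3 w.p. 1/8, 4 w.p. 3/16, 5 w.p. 1/4, 6 w.p. 3/16, 7 w.p. 1/8, …
E[payout] = (1/16)·2 + (1/8)·3 + (3/16)·4 + (1/4)·5 + (3/16)·6 + (1/8)·7 + (1/16)·8 = 5
Expected profit = 5 − 5 = 0

$0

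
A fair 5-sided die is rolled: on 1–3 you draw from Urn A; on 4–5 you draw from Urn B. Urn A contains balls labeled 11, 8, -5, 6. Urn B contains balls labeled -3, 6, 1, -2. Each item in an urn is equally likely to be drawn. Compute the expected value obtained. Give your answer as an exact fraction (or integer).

16/5

E[X | Urn A] = (11 + 8 − 5 + 6)/4 = 5
E[X | Urn B] = (-3 + 6 + 1 − 2)/4 = 1/2
E[X] = (3/5)·5 + (2/5)·1/2 = 16/5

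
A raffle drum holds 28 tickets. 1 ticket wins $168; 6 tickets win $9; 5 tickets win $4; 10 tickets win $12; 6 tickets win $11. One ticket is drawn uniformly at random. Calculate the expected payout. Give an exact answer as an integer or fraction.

107/7 dollars

E[payout] = (1/28)·168 + (6/28)·9 + (5/28)·4 + (10/28)·12 + (6/28)·11 = 107/7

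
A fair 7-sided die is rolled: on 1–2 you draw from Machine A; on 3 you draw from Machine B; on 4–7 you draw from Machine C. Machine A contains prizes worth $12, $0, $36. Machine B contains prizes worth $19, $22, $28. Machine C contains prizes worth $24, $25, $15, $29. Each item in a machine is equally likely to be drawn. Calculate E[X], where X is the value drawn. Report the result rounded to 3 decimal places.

E[X | Machine A] = (12 + 0 + 36)/3 = 16
E[X | Machine B] = (19 + 22 + 28)/3 = 23
E[X | Machine C] = (24 + 25 + 15 + 29)/4 = 93/4
E[X] = (2/7)·16 + (1/7)·23 + (4/7)·93/4 = 148/7 ≈ 21.143

$21.143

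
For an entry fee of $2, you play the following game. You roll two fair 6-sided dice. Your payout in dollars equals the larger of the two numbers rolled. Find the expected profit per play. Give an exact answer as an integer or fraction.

Distribution of the larger of the two numbers rolled: 1 w.p. 1/36, 2 w.p. 1/12, 3 w.p. 5/36, 4 w.p. 7/36, 5 w.p. 1/4, 6 w.p. 11/36
E[payout] = (1/36)·1 + (1/12)·2 + (5/36)·3 + (7/36)·4 + (1/4)·5 + (11/36)·6 = 161/36
Expected profit = 161/36 − 2 = 89/36

89/36 dollars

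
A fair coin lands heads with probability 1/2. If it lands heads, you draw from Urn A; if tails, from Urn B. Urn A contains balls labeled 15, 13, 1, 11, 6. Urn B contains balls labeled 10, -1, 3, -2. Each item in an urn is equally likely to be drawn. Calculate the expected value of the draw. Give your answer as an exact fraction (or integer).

117/20

E[X | Urn A] = (15 + 13 + 1 + 11 + 6)/5 = 46/5
E[X | Urn B] = (10 − 1 + 3 − 2)/4 = 5/2
E[X] = (1/2)·46/5 + (1/2)·5/2 = 117/20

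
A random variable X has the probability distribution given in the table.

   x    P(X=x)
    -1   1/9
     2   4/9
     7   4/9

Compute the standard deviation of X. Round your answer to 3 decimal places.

E[X] = 35/9, E[X²] = 71/3
Var(X) = E[X²] − (E[X])² = 71/3 − 1225/81 = 692/81
SD(X) = √(692/81) ≈ 2.923

2.923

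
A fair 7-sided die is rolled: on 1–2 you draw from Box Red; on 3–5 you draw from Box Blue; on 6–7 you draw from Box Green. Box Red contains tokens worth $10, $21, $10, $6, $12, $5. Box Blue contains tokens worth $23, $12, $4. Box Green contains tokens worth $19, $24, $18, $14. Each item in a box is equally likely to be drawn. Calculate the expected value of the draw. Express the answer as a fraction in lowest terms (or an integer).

E[X | Box Red] = (10 + 21 + 10 + 6 + 12 + 5)/6 = 32/3
E[X | Box Blue] = (23 + 12 + 4)/3 = 13
E[X | Box Green] = (19 + 24 + 18 + 14)/4 = 75/4
E[X] = (2/7)·32/3 + (3/7)·13 + (2/7)·75/4 = 587/42

587/42 dollars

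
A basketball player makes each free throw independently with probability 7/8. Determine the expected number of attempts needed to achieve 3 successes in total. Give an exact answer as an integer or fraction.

By linearity (sum of 3 independent geometric waits), E[trials] = 3/p = 3/(7/8) = 24/7.

24/7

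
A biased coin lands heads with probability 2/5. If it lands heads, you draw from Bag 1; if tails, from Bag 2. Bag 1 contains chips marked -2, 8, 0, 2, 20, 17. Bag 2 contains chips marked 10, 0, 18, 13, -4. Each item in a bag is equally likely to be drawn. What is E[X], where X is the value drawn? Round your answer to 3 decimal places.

E[X | Bag 1] = (-2 + 8 + 0 + 2 + 20 + 17)/6 = 15/2
E[X | Bag 2] = (10 + 0 + 18 + 13 − 4)/5 = 37/5
E[X] = (2/5)·15/2 + (3/5)·37/5 = 186/25 ≈ 7.440

7.440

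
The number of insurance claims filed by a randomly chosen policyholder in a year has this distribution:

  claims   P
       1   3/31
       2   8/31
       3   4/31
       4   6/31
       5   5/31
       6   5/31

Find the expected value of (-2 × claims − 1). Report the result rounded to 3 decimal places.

E[-2x-1] = (3/31)·(-3) + (8/31)·(-5) + (4/31)·(-7) + (6/31)·(-9) + (5/31)·(-11) + (5/31)·(-13)
     = -251/31 ≈ -8.097

-8.097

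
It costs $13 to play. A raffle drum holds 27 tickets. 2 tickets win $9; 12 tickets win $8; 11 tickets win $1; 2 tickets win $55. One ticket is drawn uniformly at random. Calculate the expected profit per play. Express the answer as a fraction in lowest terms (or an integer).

-116/27 dollars

E[payout] = (2/27)·9 + (12/27)·8 + (11/27)·1 + (2/27)·55 = 235/27
Expected profit = 235/27 − 13 = -116/27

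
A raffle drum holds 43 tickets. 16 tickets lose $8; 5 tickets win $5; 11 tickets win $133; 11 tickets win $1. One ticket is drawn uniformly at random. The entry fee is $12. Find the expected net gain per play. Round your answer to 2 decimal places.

E[payout] = (16/43)·(-8) + (5/43)·5 + (11/43)·133 + (11/43)·1 = 1371/43
Expected profit = 1371/43 − 12 = 855/43 ≈ $19.88

$19.88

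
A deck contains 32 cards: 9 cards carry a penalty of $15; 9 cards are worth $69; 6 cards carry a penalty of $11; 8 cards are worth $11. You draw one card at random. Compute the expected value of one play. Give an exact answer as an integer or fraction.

E[payout] = (9/32)·(-15) + (9/32)·69 + (6/32)·(-11) + (8/32)·11 = 127/8

127/8 dollars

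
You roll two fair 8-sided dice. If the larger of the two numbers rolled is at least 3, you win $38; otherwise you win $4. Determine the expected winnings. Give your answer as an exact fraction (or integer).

E[payout] = (1/16)·4 + (15/16)·38 = 287/8

287/8 dollars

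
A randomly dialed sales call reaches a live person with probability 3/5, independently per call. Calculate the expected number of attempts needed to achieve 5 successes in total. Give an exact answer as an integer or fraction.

25/3

By linearity (sum of 5 independent geometric waits), E[trials] = 5/p = 5/(3/5) = 25/3.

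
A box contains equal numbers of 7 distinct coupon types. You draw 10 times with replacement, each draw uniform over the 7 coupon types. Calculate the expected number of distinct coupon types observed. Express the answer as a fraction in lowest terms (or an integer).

Let Xⱼ=1 if type j appears at least once. P(Xⱼ=1) = 1 − ((7−1)/7)^10 = 222009073/282475249.
E[#distinct] = 7·222009073/282475249 = 222009073/40353607.

222009073/40353607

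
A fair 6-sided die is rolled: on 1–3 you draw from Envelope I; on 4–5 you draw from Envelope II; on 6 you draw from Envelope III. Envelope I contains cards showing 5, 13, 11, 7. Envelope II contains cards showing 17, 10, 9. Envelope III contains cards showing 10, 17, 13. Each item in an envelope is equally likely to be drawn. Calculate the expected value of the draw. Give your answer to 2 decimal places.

E[X | Envelope I] = (5 + 13 + 11 + 7)/4 = 9
E[X | Envelope II] = (17 + 10 + 9)/3 = 12
E[X | Envelope III] = (10 + 17 + 13)/3 = 40/3
E[X] = (1/2)·9 + (1/3)·12 + (1/6)·40/3 = 193/18 ≈ 10.72

10.72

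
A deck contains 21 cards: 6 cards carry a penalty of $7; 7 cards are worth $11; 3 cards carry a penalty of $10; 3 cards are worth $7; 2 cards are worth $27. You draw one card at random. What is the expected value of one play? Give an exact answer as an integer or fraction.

80/21 dollars

E[payout] = (6/21)·(-7) + (7/21)·11 + (3/21)·(-10) + (3/21)·7 + (2/21)·27 = 80/21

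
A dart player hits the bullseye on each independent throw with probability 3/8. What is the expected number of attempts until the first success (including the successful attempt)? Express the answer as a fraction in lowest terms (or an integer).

8/3

For a geometric distribution, E[trials] = 1/p = 1/(3/8) = 8/3.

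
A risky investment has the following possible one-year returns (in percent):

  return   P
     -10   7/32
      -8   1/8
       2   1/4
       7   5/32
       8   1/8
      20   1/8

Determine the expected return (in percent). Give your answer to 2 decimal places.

1.91

E[X] = (7/32)·(-10) + (1/8)·(-8) + (1/4)·2 + (5/32)·7 + (1/8)·8 + (1/8)·20
     = 61/32 ≈ 1.91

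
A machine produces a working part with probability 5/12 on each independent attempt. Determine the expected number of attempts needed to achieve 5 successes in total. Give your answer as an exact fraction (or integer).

By linearity (sum of 5 independent geometric waits), E[trials] = 5/p = 5/(5/12) = 12.

12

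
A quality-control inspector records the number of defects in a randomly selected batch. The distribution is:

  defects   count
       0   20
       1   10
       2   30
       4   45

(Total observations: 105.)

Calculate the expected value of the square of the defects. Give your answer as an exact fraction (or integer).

170/21

Total = 105, so P(defects=0) = 20/105, etc.
E[X²] = (4/21)·0 + (2/21)·1 + (2/7)·4 + (3/7)·16
     = 170/21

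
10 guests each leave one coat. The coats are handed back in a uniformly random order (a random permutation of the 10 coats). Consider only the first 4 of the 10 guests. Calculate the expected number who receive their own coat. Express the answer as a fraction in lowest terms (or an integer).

2/5

Let Xᵢ = 1 if person i gets their own coat. For each i, P(Xᵢ=1) = 1/10.
By linearity of expectation, E[X₁+…+X_4] = 4·(1/10) = 2/5.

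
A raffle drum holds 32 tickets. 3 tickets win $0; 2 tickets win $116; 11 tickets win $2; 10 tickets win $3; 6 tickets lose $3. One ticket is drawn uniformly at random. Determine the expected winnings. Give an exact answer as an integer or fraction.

133/16 dollars

E[payout] = (3/32)·0 + (2/32)·116 + (11/32)·2 + (10/32)·3 + (6/32)·(-3) = 133/16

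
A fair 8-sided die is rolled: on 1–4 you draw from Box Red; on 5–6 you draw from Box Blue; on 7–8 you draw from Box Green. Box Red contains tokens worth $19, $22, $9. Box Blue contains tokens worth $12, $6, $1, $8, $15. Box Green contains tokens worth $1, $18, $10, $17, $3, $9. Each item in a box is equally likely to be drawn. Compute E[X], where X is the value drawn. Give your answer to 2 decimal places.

E[X | Box Red] = (19 + 22 + 9)/3 = 50/3
E[X | Box Blue] = (12 + 6 + 1 + 8 + 15)/5 = 42/5
E[X | Box Green] = (1 + 18 + 10 + 17 + 3 + 9)/6 = 29/3
E[X] = (1/2)·50/3 + (1/4)·42/5 + (1/4)·29/3 = 257/20 ≈ 12.85

$12.85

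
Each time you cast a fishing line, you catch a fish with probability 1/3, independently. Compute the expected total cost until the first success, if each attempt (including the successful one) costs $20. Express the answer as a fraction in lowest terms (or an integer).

$60

E[#attempts] = 1/p = 3; E[cost] = 20·3 = 60.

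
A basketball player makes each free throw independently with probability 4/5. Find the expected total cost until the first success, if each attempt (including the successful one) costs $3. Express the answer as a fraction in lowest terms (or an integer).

15/4 dollars

E[#attempts] = 1/p = 5/4; E[cost] = 3·5/4 = 15/4.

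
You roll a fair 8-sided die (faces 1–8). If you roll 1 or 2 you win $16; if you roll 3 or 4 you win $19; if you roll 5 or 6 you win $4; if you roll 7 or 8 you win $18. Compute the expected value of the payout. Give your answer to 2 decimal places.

E[payout] = (1/4)·4 + (1/4)·16 + (1/4)·18 + (1/4)·19 = 57/4
≈ $14.25

$14.25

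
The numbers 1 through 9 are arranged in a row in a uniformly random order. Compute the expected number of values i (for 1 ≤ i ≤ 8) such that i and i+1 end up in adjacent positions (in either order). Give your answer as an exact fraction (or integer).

For each i ∈ {1,…,8}, let Xᵢ = 1 if i and i+1 are adjacent. P(Xᵢ=1) = 2·(9−1)!/9! = 2/9.
By linearity, E[ΣXᵢ] = (8)·(2/9) = 16/9.

16/9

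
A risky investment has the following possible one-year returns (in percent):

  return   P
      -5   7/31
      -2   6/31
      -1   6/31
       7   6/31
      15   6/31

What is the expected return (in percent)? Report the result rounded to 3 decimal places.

E[X] = (7/31)·(-5) + (6/31)·(-2) + (6/31)·(-1) + (6/31)·7 + (6/31)·15
     = 79/31 ≈ 2.548

2.548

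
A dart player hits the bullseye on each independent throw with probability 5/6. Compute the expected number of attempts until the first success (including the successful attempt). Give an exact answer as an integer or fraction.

For a geometric distribution, E[trials] = 1/p = 1/(5/6) = 6/5.

6/5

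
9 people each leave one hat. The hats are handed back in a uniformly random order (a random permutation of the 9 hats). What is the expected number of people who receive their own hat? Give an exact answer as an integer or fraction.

Let Xᵢ = 1 if person i gets their own hat. For each i, P(Xᵢ=1) = 1/9.
By linearity of expectation, E[X₁+…+X_9] = 9·(1/9) = 1.

1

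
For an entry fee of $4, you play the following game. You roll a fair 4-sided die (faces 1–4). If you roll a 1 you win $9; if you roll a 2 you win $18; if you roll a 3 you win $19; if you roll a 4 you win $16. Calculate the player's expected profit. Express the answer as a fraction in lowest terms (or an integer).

23/2 dollars

E[payout] = (1/4)·9 + (1/4)·16 + (1/4)·18 + (1/4)·19 = 31/2
Expected profit = 31/2 − 4 = 23/2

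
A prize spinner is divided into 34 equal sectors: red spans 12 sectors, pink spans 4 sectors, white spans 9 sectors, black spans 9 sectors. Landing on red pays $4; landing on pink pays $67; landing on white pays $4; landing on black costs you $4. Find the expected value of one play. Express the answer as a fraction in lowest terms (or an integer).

E[payout] = (12/34)·4 + (4/34)·67 + (9/34)·4 + (9/34)·(-4) = 158/17

158/17 dollars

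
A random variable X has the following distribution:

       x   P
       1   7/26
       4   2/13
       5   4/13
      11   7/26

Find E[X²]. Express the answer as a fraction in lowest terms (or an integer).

43

E[X²] = (7/26)·1 + (2/13)·16 + (4/13)·25 + (7/26)·121
     = 43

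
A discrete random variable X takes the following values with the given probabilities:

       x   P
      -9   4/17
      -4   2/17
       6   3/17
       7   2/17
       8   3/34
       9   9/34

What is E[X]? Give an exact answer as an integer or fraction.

E[X] = (4/17)·(-9) + (2/17)·(-4) + (3/17)·6 + (2/17)·7 + (3/34)·8 + (9/34)·9
     = 81/34

81/34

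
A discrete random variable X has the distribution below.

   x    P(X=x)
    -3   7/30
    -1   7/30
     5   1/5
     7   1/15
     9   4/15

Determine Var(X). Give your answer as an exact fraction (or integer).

E[X] = (7/30)·(-3) + (7/30)·(-1) + (1/5)·5 + (1/15)·7 + (4/15)·9 = 44/15
E[X²] = (7/30)·9 + (7/30)·1 + (1/5)·25 + (1/15)·49 + (4/15)·81 = 161/5
Var(X) = 161/5 − (44/15)² = 5309/225

5309/225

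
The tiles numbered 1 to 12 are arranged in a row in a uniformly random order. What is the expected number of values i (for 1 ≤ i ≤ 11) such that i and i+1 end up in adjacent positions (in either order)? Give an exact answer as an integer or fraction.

11/6

For each i ∈ {1,…,11}, let Xᵢ = 1 if i and i+1 are adjacent. P(Xᵢ=1) = 2·(12−1)!/12! = 2/12.
By linearity, E[ΣXᵢ] = (11)·(2/12) = 11/6.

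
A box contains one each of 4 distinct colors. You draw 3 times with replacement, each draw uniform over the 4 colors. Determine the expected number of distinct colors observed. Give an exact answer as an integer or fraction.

Let Xⱼ=1 if type j appears at least once. P(Xⱼ=1) = 1 − ((4−1)/4)^3 = 37/64.
E[#distinct] = 4·37/64 = 37/16.

37/16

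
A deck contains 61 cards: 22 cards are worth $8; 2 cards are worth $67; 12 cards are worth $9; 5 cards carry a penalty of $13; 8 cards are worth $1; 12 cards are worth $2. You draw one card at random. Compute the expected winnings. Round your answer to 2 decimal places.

$6.31

E[payout] = (22/61)·8 + (2/61)·67 + (12/61)·9 + (5/61)·(-13) + (8/61)·1 + (12/61)·2 = 385/61
≈ $6.31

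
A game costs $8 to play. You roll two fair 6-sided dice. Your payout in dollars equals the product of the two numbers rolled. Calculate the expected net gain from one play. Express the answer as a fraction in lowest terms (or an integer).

Distribution of the product of the two numbers rolled: 1 w.p. 1/36, 2 w.p. 1/18, 3 w.p. 1/18, 4 w.p. 1/12, 5 w.p. 1/18, 6 w.p. 1/9, …
E[payout] = (1/36)·1 + (1/18)·2 + (1/18)·3 + (1/12)·4 + (1/18)·5 + (1/9)·6 + (1/18)·8 + (1/36)·9 + (1/18)·10 + (1/9)·12 + (1/18)·15 + (1/36)·16 + (1/18)·18 + (1/18)·20 + (1/18)·24 + (1/36)·25 + (1/18)·30 + (1/36)·36 = 49/4
Expected profit = 49/4 − 8 = 17/4

17/4 dollars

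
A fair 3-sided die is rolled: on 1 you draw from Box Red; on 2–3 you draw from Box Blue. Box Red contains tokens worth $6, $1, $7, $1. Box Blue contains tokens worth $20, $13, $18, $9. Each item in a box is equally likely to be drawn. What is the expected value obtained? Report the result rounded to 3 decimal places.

$11.250

E[X | Box Red] = (6 + 1 + 7 + 1)/4 = 15/4
E[X | Box Blue] = (20 + 13 + 18 + 9)/4 = 15
E[X] = (1/3)·15/4 + (2/3)·15 = 45/4 ≈ 11.250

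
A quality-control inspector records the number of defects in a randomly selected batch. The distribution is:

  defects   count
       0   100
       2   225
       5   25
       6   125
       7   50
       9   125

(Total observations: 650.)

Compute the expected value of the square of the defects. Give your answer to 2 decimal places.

Total = 650, so P(defects=0) = 100/650, etc.
E[X²] = (2/13)·0 + (9/26)·4 + (1/26)·25 + (5/26)·36 + (1/13)·49 + (5/26)·81
     = 372/13 ≈ 28.62

28.62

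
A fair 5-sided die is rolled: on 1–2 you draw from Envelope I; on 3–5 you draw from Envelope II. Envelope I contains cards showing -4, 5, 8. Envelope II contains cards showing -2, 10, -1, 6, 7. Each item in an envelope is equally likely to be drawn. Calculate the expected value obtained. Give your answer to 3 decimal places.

E[X | Envelope I] = (-4 + 5 + 8)/3 = 3
E[X | Envelope II] = (-2 + 10 − 1 + 6 + 7)/5 = 4
E[X] = (2/5)·3 + (3/5)·4 = 18/5 ≈ 3.600

3.600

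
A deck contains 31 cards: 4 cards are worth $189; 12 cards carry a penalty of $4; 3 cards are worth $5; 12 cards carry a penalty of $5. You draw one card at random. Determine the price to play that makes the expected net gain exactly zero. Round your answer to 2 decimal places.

$21.39

E[payout] = (4/31)·189 + (12/31)·(-4) + (3/31)·5 + (12/31)·(-5) = 663/31
Fair fee = E[payout] = 663/31 ≈ $21.39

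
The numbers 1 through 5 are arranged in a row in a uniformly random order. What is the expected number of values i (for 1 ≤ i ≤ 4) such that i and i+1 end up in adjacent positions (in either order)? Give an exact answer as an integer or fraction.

For each i ∈ {1,…,4}, let Xᵢ = 1 if i and i+1 are adjacent. P(Xᵢ=1) = 2·(5−1)!/5! = 2/5.
By linearity, E[ΣXᵢ] = (4)·(2/5) = 8/5.

8/5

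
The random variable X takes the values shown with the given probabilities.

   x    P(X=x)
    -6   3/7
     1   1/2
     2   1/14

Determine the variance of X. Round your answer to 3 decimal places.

12.495

E[X] = (3/7)·(-6) + (1/2)·1 + (1/14)·2 = -27/14
E[X²] = (3/7)·36 + (1/2)·1 + (1/14)·4 = 227/14
Var(X) = 227/14 − (-27/14)² = 2449/196 ≈ 12.495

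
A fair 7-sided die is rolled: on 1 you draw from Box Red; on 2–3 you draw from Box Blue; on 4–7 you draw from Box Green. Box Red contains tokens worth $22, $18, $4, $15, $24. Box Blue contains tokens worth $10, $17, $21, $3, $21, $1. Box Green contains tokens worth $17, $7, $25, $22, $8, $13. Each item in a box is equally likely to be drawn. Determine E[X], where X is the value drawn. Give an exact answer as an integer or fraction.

E[X | Box Red] = (22 + 18 + 4 + 15 + 24)/5 = 83/5
E[X | Box Blue] = (10 + 17 + 21 + 3 + 21 + 1)/6 = 73/6
E[X | Box Green] = (17 + 7 + 25 + 22 + 8 + 13)/6 = 46/3
E[X] = (1/7)·83/5 + (2/7)·73/6 + (4/7)·46/3 = 1534/105

1534/105 dollars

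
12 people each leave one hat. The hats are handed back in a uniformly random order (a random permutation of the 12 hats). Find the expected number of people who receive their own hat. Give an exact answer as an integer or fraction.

Let Xᵢ = 1 if person i gets their own hat. For each i, P(Xᵢ=1) = 1/12.
By linearity of expectation, E[X₁+…+X_12] = 12·(1/12) = 1.

1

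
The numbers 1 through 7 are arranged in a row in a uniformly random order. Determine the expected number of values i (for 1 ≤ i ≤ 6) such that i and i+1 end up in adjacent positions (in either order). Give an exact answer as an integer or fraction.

12/7

For each i ∈ {1,…,6}, let Xᵢ = 1 if i and i+1 are adjacent. P(Xᵢ=1) = 2·(7−1)!/7! = 2/7.
By linearity, E[ΣXᵢ] = (6)·(2/7) = 12/7.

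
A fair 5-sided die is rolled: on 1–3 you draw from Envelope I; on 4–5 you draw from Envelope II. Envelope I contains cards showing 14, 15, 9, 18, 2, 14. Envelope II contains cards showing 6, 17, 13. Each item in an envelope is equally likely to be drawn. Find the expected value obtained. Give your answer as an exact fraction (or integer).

12

E[X | Envelope I] = (14 + 15 + 9 + 18 + 2 + 14)/6 = 12
E[X | Envelope II] = (6 + 17 + 13)/3 = 12
E[X] = (3/5)·12 + (2/5)·12 = 12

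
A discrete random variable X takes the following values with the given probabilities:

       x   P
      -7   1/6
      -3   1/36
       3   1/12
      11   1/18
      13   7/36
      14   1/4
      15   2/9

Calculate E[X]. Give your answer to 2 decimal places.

8.97

E[X] = (1/6)·(-7) + (1/36)·(-3) + (1/12)·3 + (1/18)·11 + (7/36)·13 + (1/4)·14 + (2/9)·15
     = 323/36 ≈ 8.97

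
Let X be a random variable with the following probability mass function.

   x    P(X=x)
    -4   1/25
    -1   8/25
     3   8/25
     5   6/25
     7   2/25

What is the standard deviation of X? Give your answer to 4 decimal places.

2.9568

E[X] = 56/25, E[X²] = 344/25
Var(X) = E[X²] − (E[X])² = 344/25 − 3136/625 = 5464/625
SD(X) = √(5464/625) ≈ 2.9568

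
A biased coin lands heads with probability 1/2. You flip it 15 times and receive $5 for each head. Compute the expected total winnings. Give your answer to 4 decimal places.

E[#heads] = 15·1/2 = 15/2 (linearity over flips).
E[winnings] = 5·15/2 = 75/2.
≈ 37.5000

$37.5000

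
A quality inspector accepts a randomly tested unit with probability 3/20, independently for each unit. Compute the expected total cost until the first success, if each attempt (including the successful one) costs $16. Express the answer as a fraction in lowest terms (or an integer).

320/3 dollars

E[#attempts] = 1/p = 20/3; E[cost] = 16·20/3 = 320/3.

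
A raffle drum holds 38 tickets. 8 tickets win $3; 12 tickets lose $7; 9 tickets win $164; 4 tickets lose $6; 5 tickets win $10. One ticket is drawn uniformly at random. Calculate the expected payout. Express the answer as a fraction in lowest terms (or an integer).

E[payout] = (8/38)·3 + (12/38)·(-7) + (9/38)·164 + (4/38)·(-6) + (5/38)·10 = 721/19

721/19 dollars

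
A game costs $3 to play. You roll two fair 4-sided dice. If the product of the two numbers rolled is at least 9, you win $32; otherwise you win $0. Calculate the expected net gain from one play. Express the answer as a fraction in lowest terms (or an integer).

$5

E[payout] = (3/4)·0 + (1/4)·32 = 8
Expected profit = 8 − 3 = 5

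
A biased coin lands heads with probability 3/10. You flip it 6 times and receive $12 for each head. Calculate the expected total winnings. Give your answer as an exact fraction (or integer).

108/5 dollars

E[#heads] = 6·3/10 = 9/5 (linearity over flips).
E[winnings] = 12·9/5 = 108/5.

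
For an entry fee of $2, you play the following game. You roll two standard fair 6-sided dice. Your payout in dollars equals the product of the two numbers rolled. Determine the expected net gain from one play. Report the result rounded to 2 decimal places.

Distribution of the product of the two numbers rolled: 1 w.p. 1/36, 2 w.p. 1/18, 3 w.p. 1/18, 4 w.p. 1/12, 5 w.p. 1/18, 6 w.p. 1/9, …
E[payout] = (1/36)·1 + (1/18)·2 + (1/18)·3 + (1/12)·4 + (1/18)·5 + (1/9)·6 + (1/18)·8 + (1/36)·9 + (1/18)·10 + (1/9)·12 + (1/18)·15 + (1/36)·16 + (1/18)·18 + (1/18)·20 + (1/18)·24 + (1/36)·25 + (1/18)·30 + (1/36)·36 = 49/4
Expected profit = 49/4 − 2 = 41/4 ≈ $10.25

$10.25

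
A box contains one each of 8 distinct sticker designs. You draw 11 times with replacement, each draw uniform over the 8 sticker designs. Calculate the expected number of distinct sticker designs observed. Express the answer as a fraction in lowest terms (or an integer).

6612607849/1073741824

Let Xⱼ=1 if type j appears at least once. P(Xⱼ=1) = 1 − ((8−1)/8)^11 = 6612607849/8589934592.
E[#distinct] = 8·6612607849/8589934592 = 6612607849/1073741824.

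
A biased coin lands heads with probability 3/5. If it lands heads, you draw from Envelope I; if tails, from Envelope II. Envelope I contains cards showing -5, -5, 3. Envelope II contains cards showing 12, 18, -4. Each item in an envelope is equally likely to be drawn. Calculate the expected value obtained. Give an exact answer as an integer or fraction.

E[X | Envelope I] = (-5 − 5 + 3)/3 = -7/3
E[X | Envelope II] = (12 + 18 − 4)/3 = 26/3
E[X] = (3/5)·(-7/3) + (2/5)·26/3 = 31/15

31/15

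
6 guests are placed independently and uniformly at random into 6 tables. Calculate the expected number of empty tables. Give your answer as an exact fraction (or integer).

15625/7776

Let Xⱼ=1 if table j is empty. P(Xⱼ=1) = ((6-1)/6)^6 = 15625/46656.
By linearity, E[#empty] = 6·15625/46656 = 15625/7776.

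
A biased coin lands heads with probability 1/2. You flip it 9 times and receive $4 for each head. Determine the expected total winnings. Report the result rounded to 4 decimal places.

E[#heads] = 9·1/2 = 9/2 (linearity over flips).
E[winnings] = 4·9/2 = 18.
≈ 18.0000

$18.0000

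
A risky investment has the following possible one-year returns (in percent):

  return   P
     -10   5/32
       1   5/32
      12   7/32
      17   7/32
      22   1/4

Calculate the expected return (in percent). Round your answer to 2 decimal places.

E[X] = (5/32)·(-10) + (5/32)·1 + (7/32)·12 + (7/32)·17 + (1/4)·22
     = 167/16 ≈ 10.44

10.44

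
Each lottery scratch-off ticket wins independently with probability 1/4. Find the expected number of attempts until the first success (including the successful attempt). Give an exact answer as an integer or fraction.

4

For a geometric distribution, E[trials] = 1/p = 1/(1/4) = 4.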